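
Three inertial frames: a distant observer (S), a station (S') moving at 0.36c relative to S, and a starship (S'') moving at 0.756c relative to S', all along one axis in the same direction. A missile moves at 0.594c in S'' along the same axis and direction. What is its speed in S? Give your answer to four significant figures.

Compose velocities in two stages. Stage 1 (into S'): u₁ = (0.594+0.756)/(1+0.594×0.756) = 0.93164.
Stage 2 (into S): u = (0.93164+0.36)/(1+0.93164×0.36) = 0.96724, so the speed is 0.9672c.

0.9672c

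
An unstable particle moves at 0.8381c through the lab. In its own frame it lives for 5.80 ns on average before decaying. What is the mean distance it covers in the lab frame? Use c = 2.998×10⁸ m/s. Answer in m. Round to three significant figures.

2.67 m

γ = 1/√(1 − β²) = 1/√(1 − 0.70241161) = 1/√0.29758839 = 1/0.545517 = 1.8331.
Lab-frame lifetime: Δt = γτ = 1.8331 × 5.80 ns = 10.632 ns.
Distance: d = vΔt = 0.8381 × 2.998×10⁸ m/s × 1.0632×10^-8 s = 2.67 m.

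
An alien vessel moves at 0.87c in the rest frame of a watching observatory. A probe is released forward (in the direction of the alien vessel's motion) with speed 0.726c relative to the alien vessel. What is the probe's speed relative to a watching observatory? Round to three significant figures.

In units of c, u = (u' + v)/(1 + u'v) with u' = 0.726 and v = 0.87.
Numerator: 0.726 + 0.87 = 1.596. Denominator: 1 + (0.726)(0.87) = 1.63162.
u = 1.596/1.63162 = 0.97817, so the speed is 0.978c.

0.978c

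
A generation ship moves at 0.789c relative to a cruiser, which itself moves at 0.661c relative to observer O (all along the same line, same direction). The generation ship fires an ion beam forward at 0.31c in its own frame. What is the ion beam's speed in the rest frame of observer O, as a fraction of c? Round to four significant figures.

0.9750c

Compose velocities in two stages. Stage 1 (into S'): u₁ = (0.31+0.789)/(1+0.31×0.789) = 0.88302.
Stage 2 (into S): u = (0.88302+0.661)/(1+0.88302×0.661) = 0.97496, so the speed is 0.9750c.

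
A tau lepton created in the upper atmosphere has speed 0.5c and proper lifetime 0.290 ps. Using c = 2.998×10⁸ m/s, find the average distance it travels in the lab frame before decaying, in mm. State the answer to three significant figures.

0.0502 mm

With β = 0.5, γ = 1/√(1 − 0.5²) = 1/√0.75 = 1.1547.
Lab-frame lifetime: Δt = γτ = 1.1547 × 0.290 ps = 0.33486 ps.
Distance: d = vΔt = 0.5 × 2.998×10⁸ m/s × 3.3486×10^-13 s = 5.02×10^-5 m = 0.0502 mm.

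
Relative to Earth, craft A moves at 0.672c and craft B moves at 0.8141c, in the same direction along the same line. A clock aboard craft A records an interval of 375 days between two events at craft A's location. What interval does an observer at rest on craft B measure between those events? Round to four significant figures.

394.9 days

The velocity of craft A relative to craft B is (0.672 − 0.8141)c / (1 − 0.672×0.8141) = −0.31374c; relative speed 0.31374c.
γ for this relative speed: γ = 1/√(1 − 0.0984328) = 1.0532.
The clock on craft A records proper time, so craft B measures Δt = γΔτ = 1.0532 × 375 = 394.9 days.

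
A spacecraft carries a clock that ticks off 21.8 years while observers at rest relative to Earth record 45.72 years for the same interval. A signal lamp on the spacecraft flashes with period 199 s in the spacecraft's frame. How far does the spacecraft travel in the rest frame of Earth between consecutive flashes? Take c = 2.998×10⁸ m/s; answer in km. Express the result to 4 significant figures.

1.100×10^8 km

From Δt = γΔτ: γ = 45.72/21.8 = 2.09725.
β = √(1 − 1/γ²) = 0.879. Lab-frame period = γτ = 2.09725×199 s = 417.35 s. Distance = βc × γτ = 0.879 × 2.998×10⁸ m/s × 417.35 s = 1.0998×10^11 m = 1.100×10^8 km.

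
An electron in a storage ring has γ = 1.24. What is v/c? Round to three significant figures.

0.591

β = √(1 − 1/γ²) = √(1 − 1/1.5376) = √0.349636 = 0.591.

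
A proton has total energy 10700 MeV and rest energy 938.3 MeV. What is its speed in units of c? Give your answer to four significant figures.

0.9961c

Total energy E = γmc² gives γ = 10700/938.3 = 11.404.
Hence β = √(1 − 1/γ²) = √(1 − 0.00768928) = √0.99231072 = 0.9961.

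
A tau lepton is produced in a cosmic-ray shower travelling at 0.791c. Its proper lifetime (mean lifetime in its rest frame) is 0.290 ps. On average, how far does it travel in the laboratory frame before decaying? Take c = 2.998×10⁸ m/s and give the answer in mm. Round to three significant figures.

γ = 1/√(1 − β²) = 1/√(1 − 0.625681) = 1/√0.374319 = 1/0.611816 = 1.6345.
Lab-frame lifetime: Δt = γτ = 1.6345 × 0.290 ps = 0.47401 ps.
Distance: d = vΔt = 0.791 × 2.998×10⁸ m/s × 4.7401×10^-13 s = 1.12×10^-4 m = 0.112 mm.

0.112 mm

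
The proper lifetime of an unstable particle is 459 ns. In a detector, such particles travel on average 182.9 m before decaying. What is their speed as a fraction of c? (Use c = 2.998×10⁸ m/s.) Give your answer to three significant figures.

Lab distance = (lab lifetime)·v = γτ·βc, so βγ = d/(cτ) = 182.9/(2.998×10⁸ × 4.590×10^-7) = 1.3291.
With βγ = 1.3291: γ² = 1 + (βγ)² = 2.76651, and β = (βγ)/γ = 1.3291/1.66328 = 0.799.

0.799c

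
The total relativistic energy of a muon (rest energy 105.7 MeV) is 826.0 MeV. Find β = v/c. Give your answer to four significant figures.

0.9918

Total energy E = γmc² gives γ = 826.0/105.7 = 7.8146.
Hence β = √(1 − 1/γ²) = √(1 − 0.0163752) = √0.9836248 = 0.9918.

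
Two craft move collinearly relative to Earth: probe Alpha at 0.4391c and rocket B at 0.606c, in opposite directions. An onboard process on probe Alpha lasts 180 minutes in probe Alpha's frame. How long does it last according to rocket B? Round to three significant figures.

319 minutes

Transform probe Alpha's velocity into rocket B's frame: (0.4391 + 0.606)/(1 + 0.4391·0.606) = 1.0451/1.2660946, so the relative speed is 0.82545c.
At |u| = 0.82545c, γ = (1 − 0.681368)^(−1/2) = 1.7716.
Probe Alpha's interval is proper; time dilation gives Δt_B = γΔτ = 1.7716 × 180 minutes = 319 minutes.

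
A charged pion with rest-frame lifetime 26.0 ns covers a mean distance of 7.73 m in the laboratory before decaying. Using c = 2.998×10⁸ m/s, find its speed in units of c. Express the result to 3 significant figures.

0.704c

Let x = d/(cτ) = 7.730 m / (2.998×10⁸ m/s × 2.600×10^-8 s) = 0.99169. Since d = βγcτ, x = βγ = β/√(1−β²).
Solving: β² = x²/(1+x²) = 0.983449/1.983449 = 0.495828, so β = 0.704.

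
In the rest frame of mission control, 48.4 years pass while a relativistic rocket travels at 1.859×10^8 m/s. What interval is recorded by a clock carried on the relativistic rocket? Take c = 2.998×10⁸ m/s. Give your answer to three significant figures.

β = v/c = (1.859×10^8 m/s)/(2.998×10⁸ m/s) = 0.62008.
With β = 0.62008, γ = 1/√(1 − 0.62008²) = 1/√0.6155007936 = 1.2746.
The relativistic rocket's clock runs slow as seen from mission control, so Δτ = Δt/γ = 48.4/1.2746 = 38.0 years.

38.0 years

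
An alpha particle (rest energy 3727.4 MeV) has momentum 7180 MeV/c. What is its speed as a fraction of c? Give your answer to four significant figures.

pc/(mc²) = 7180/3727.4 = 1.9263 = βγ = β/√(1−β²).
So β² = x²/(1 + x²) with x = 1.9263: x² = 3.71063, β² = 3.71063/4.71063 = 0.787714, β = 0.8875.

0.8875c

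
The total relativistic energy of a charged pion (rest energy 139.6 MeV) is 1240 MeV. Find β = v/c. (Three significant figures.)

γ = E/(mc²) = 1240/139.6 = 8.8825.
β = √(1 − 1/γ²) = √(1 − 0.0126745) = √0.9873255 = 0.994.

0.994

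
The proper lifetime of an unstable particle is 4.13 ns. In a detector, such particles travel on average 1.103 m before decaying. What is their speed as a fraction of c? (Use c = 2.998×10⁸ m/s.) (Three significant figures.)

0.665c

Let x = d/(cτ) = 1.103 m / (2.998×10⁸ m/s × 4.130×10^-9 s) = 0.89083. Since d = βγcτ, x = βγ = β/√(1−β²).
Solving: β² = x²/(1+x²) = 0.793578/1.793578 = 0.442455, so β = 0.665.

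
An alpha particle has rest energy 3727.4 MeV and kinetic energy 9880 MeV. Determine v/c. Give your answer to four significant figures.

γ = 1 + K/(mc²) = 1 + 9880/3727.4 = 3.6506.
β = √(1 − 1/γ²) = √(1 − 0.0750363) = √0.9249637 = 0.9618.

0.9618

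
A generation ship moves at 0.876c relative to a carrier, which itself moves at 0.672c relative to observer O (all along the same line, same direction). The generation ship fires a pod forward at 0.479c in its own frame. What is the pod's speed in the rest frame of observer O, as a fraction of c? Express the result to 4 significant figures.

0.9909c

First combine the pod and generation ship (S''→S'): u₁ = (0.479 + 0.876)/(1 + 0.479×0.876) = 1.355/1.419604 = 0.95449.
Then combine with the carrier (S'→S): u = (0.95449 + 0.672)/(1 + 0.95449×0.672) = 1.62649/1.64141728 = 0.99091.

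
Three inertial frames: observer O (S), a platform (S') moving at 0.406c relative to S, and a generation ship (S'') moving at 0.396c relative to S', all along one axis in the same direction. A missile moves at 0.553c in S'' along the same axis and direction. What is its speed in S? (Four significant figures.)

0.9000c

Compose velocities in two stages. Stage 1 (into S'): u₁ = (0.553+0.396)/(1+0.553×0.396) = 0.77851.
Stage 2 (into S): u = (0.77851+0.406)/(1+0.77851×0.406) = 0.90003, so the speed is 0.9000c.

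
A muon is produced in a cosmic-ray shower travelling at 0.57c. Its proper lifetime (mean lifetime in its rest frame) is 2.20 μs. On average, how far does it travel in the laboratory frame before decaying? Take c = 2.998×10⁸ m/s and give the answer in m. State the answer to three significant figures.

With β = 0.57, γ = 1/√(1 − 0.57²) = 1/√0.6751 = 1.2171.
Lab-frame lifetime: Δt = γτ = 1.2171 × 2.20 μs = 2.6776 μs.
Distance: d = vΔt = 0.57 × 2.998×10⁸ m/s × 2.6776×10^-6 s = 458 m.

458 m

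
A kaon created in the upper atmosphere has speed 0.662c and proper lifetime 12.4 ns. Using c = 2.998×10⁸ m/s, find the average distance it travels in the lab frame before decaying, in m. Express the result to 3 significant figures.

β² = 0.438244, so γ = 1/√0.561756 = 1.3342.
Lab-frame lifetime: Δt = γτ = 1.3342 × 12.4 ns = 16.544 ns.
Distance: d = vΔt = 0.662 × 2.998×10⁸ m/s × 1.6544×10^-8 s = 3.28 m.

3.28 m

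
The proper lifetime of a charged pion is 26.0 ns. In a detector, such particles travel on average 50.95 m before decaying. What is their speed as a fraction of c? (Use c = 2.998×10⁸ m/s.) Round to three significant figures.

0.988c

Lab distance = (lab lifetime)·v = γτ·βc, so βγ = d/(cτ) = 50.95/(2.998×10⁸ × 2.600×10^-8) = 6.5364.
With βγ = 6.5364: γ² = 1 + (βγ)² = 43.7245, and β = (βγ)/γ = 6.5364/6.61245 = 0.988.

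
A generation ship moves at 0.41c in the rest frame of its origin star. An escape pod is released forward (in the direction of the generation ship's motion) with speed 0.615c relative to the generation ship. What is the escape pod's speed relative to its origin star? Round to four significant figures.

0.8186c

In units of c, u = (u' + v)/(1 + u'v) with u' = 0.615 and v = 0.41.
Numerator: 0.615 + 0.41 = 1.025. Denominator: 1 + (0.615)(0.41) = 1.25215.
u = 1.025/1.25215 = 0.81859, so the speed is 0.8186c.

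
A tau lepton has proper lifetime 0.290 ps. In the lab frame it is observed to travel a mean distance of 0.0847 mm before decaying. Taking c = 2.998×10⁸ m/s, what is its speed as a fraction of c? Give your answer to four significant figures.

0.6978c

Let x = d/(cτ) = 8.470×10^-5 m / (2.998×10⁸ m/s × 2.900×10^-13 s) = 0.97421. Since d = βγcτ, x = βγ = β/√(1−β²).
Solving: β² = x²/(1+x²) = 0.949085/1.949085 = 0.486939, so β = 0.6978.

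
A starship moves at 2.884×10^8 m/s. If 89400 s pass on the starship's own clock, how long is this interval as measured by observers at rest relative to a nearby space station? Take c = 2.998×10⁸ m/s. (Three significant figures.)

β = v/c = (2.884×10^8 m/s)/(2.998×10⁸ m/s) = 0.961975.
γ = 1/√(1 − β²) = 1/√(1 − 0.9253959) = 1/√0.0746041 = 1/0.273138 = 3.6612.
The onboard clock measures proper time, so the interval in the rest frame of a nearby space station is dilated: Δt = γ·Δτ = 3.6612 × 89400 s = 3.27×10^5 s.

3.27×10^5 s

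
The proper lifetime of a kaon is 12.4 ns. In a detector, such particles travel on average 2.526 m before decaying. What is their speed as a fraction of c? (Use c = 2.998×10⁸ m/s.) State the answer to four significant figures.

d = βγcτ ⇒ βγ = d/(cτ) = 2.526 m / (3.71752 m) = 0.67949.
β = (βγ)/√(1+(βγ)²) = 0.67949/√1.461707 = 0.5620.

0.5620c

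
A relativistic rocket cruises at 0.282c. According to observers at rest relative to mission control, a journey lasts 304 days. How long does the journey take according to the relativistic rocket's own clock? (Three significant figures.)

292 days

β² = 0.079524, so γ = 1/√0.920476 = 1.0423.
The moving clock records proper time: Δτ = Δt/γ = 304/1.0423 = 292 days.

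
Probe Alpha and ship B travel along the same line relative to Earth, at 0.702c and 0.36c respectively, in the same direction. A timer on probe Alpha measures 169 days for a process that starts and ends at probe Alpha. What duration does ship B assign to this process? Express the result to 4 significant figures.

190.1 days

Transform probe Alpha's velocity into ship B's frame: (0.702 − 0.36)/(1 − 0.702·0.36) = 0.342/0.74728, so the relative speed is 0.45766c.
γ for this relative speed: γ = 1/√(1 − 0.209453) = 1.1247.
Probe Alpha's interval is proper; time dilation gives Δt_B = γΔτ = 1.1247 × 169 days = 190.1 days.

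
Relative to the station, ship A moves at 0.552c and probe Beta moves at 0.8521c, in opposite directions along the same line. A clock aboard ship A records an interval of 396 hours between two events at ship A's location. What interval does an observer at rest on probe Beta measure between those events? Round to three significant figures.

Transform ship A's velocity into probe Beta's frame: (0.552 + 0.8521)/(1 + 0.552·0.8521) = 1.4041/1.4703592, so the relative speed is 0.95494c.
γ for this relative speed: γ = 1/√(1 − 0.91191) = 3.3693.
Ship A's interval is proper; time dilation gives Δt_B = γΔτ = 3.3693 × 396 hours = 1330 hours.

1330 hours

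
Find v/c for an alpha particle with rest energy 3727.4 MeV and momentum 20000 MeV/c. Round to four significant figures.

0.9831

pc/(mc²) = 20000/3727.4 = 5.3657 = βγ = β/√(1−β²).
So β² = x²/(1 + x²) with x = 5.3657: x² = 28.7907, β² = 28.7907/29.7907 = 0.966432, β = 0.9831.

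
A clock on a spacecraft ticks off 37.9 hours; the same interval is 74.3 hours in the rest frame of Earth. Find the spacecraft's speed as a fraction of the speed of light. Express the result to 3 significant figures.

γ = Δt/Δτ = 74.3/37.9 = 1.9604.
β = √(1 − 1/γ²) = √(1 − 0.260202) = √0.739798 = 0.860.

0.860c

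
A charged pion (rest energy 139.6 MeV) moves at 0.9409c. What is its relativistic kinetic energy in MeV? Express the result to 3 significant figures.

With β = 0.9409, γ = 1/√(1 − 0.9409²) = 1/√0.11470719 = 2.9526.
Kinetic energy: K = (γ − 1)mc² = (2.9526 − 1) × 139.6 MeV = 1.9526 × 139.6 = 273 MeV.

273 MeV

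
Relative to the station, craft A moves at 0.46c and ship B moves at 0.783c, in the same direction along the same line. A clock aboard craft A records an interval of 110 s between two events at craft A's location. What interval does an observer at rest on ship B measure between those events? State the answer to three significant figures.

127 s

The velocity of craft A relative to ship B is (0.46 − 0.783)c / (1 − 0.46×0.783) = −0.50483c; relative speed 0.50483c.
γ for this relative speed: γ = 1/√(1 − 0.254853) = 1.1585.
Craft A's interval is proper; time dilation gives Δt_B = γΔτ = 1.1585 × 110 s = 127 s.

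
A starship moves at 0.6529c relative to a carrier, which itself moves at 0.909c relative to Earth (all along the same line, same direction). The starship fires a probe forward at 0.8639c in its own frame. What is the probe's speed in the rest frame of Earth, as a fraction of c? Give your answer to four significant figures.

First combine the probe and starship (S''→S'): u₁ = (0.8639 + 0.6529)/(1 + 0.8639×0.6529) = 1.5168/1.56404031 = 0.9698.
Then combine with the carrier (S'→S): u = (0.9698 + 0.909)/(1 + 0.9698×0.909) = 1.8788/1.8815482 = 0.99854.

0.9985c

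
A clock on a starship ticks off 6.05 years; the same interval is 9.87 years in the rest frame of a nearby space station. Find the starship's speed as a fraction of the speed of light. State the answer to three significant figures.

γ = Δt/Δτ = 9.87/6.05 = 1.6314.
β = √(1 − 1/γ²) = √(1 − 0.375733) = √0.624267 = 0.790.

0.790c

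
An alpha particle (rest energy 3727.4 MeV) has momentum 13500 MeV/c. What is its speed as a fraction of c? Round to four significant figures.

0.9639c

βγ = pc/(mc²) = 13500/3727.4 = 3.6218.
Since γ² = 1 + (βγ)² = 14.1174, γ = √14.1174 = 3.75731, and β = (βγ)/γ = 3.6218/3.75731 = 0.9639.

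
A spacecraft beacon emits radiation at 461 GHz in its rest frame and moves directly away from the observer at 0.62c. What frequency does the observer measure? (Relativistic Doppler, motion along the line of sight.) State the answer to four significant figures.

Relativistic Doppler (source moving away): f_obs = f_src · √((1−β)/(1+β)).
With β = 0.62: factor = √(0.38/1.62) = 0.48432.
f_obs = 461 × 0.48432 = 223.3 GHz.

223.3 GHz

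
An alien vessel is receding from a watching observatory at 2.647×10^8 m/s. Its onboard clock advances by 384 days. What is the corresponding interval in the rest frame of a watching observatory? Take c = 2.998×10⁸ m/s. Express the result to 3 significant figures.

β = v/c = (2.647×10^8 m/s)/(2.998×10⁸ m/s) = 0.882922.
With β = 0.882922, γ = 1/√(1 − 0.882922²) = 1/√0.2204487 = 2.1298.
Time dilation: Δt = γ·Δτ = 2.1298 × 384 = 818 days.

818 days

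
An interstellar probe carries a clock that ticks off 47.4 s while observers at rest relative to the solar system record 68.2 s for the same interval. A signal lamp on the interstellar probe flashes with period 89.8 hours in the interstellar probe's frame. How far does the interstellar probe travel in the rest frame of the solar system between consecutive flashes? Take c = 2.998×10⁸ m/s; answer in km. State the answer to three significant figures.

γ = Δt/Δτ = 68.2/47.4 = 1.43882.
β = √(1 − 1/γ²) = 0.719. Lab-frame period = γτ = 1.43882×89.8 hours = 129.21 hours. Distance = βc × γτ = 0.719 × 2.998×10⁸ m/s × 465156 s = 1.0027×10^14 m = 1.00×10^11 km.

1.00×10^11 km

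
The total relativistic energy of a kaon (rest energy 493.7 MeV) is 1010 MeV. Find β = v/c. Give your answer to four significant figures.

Total energy E = γmc² gives γ = 1010/493.7 = 2.0458.
Hence β = √(1 − 1/γ²) = √(1 − 0.238932) = √0.761068 = 0.8724.

0.8724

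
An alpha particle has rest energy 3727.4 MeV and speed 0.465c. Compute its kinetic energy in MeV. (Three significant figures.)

γ = 1/√(1 − β²) = 1/√(1 − 0.216225) = 1/√0.783775 = 1/0.885311 = 1.12955.
Kinetic energy: K = (γ − 1)mc² = (1.12955 − 1) × 3727.4 MeV = 0.12955 × 3727.4 = 483 MeV.

483 MeV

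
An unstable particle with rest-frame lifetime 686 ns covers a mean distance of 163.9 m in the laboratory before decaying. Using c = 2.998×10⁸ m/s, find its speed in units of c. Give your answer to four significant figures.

0.6232c

Let x = d/(cτ) = 163.9 m / (2.998×10⁸ m/s × 6.860×10^-7 s) = 0.79694. Since d = βγcτ, x = βγ = β/√(1−β²).
Solving: β² = x²/(1+x²) = 0.635113/1.635113 = 0.388421, so β = 0.6232.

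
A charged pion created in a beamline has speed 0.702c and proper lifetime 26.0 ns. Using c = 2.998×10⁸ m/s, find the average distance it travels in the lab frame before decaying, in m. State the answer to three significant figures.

β² = 0.492804, so γ = 1/√0.507196 = 1.4041.
Lab-frame lifetime: Δt = γτ = 1.4041 × 26.0 ns = 36.507 ns.
Distance: d = vΔt = 0.702 × 2.998×10⁸ m/s × 3.6507×10^-8 s = 7.68 m.

7.68 m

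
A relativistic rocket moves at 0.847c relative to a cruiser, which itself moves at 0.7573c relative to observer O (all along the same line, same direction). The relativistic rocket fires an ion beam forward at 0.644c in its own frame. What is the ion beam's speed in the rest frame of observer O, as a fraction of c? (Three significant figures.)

Apply u = (u'+v)/(1+u'v) twice. Ion beam in the cruiser frame: (0.644+0.847)/(1+0.644·0.847) = 1.491/1.545468 = 0.96476c.
That velocity, transformed to the rest frame of observer O: (0.96476+0.7573)/(1+0.96476·0.7573) = 1.72206/1.730612748 = 0.99506c.

0.995c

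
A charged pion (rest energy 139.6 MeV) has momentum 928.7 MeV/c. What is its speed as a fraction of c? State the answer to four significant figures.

pc/(mc²) = 928.7/139.6 = 6.6526 = βγ = β/√(1−β²).
So β² = x²/(1 + x²) with x = 6.6526: x² = 44.2571, β² = 44.2571/45.2571 = 0.977904, β = 0.9889.

0.9889c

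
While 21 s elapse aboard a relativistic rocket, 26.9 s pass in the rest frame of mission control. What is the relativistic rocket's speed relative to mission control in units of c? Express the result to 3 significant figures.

γ = Δt/Δτ = 26.9/21 = 1.281.
β = √(1 − 1/γ²) = √(1 − 0.609399) = √0.390601 = 0.625.

0.625c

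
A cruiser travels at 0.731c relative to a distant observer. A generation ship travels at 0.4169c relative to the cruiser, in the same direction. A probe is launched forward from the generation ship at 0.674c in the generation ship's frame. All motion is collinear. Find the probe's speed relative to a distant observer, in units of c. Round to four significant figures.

Compose velocities in two stages. Stage 1 (into S'): u₁ = (0.674+0.4169)/(1+0.674×0.4169) = 0.85161.
Stage 2 (into S): u = (0.85161+0.731)/(1+0.85161×0.731) = 0.9754, so the speed is 0.9754c.

0.9754c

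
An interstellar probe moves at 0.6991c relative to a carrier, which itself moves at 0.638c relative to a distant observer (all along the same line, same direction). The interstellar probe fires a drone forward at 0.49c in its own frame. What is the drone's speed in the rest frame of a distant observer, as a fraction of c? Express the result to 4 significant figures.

0.9736c

First combine the drone and interstellar probe (S''→S'): u₁ = (0.49 + 0.6991)/(1 + 0.49×0.6991) = 1.1891/1.342559 = 0.8857.
Then combine with the carrier (S'→S): u = (0.8857 + 0.638)/(1 + 0.8857×0.638) = 1.5237/1.5650766 = 0.97356.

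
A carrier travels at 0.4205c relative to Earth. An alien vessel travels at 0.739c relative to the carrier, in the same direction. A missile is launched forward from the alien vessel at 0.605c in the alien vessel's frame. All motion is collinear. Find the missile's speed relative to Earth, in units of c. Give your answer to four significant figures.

Compose velocities in two stages. Stage 1 (into S'): u₁ = (0.605+0.739)/(1+0.605×0.739) = 0.92876.
Stage 2 (into S): u = (0.92876+0.4205)/(1+0.92876×0.4205) = 0.97031, so the speed is 0.9703c.

0.9703c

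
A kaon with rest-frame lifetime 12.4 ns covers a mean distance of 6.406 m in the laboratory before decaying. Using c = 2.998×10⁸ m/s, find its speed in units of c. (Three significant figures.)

0.865c

d = βγcτ ⇒ βγ = d/(cτ) = 6.406 m / (3.71752 m) = 1.7232.
β = (βγ)/√(1+(βγ)²) = 1.7232/√3.96942 = 0.865.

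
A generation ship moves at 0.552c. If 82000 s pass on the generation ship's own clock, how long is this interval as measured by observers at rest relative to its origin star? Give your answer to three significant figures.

β² = 0.304704, so γ = 1/√0.695296 = 1.1993.
The onboard clock measures proper time, so the interval in the rest frame of its origin star is dilated: Δt = γ·Δτ = 1.1993 × 82000 s = 98300 s.

98300 s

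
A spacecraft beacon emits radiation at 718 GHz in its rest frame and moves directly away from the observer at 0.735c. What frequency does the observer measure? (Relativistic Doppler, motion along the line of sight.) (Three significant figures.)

281 GHz

Relativistic Doppler (source moving away): f_obs = f_src · √((1−β)/(1+β)).
With β = 0.735: factor = √(0.265/1.735) = 0.39082.
f_obs = 718 × 0.39082 = 281 GHz.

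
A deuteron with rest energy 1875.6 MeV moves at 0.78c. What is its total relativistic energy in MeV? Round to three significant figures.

γ = 1/√(1 − β²) = 1/√(1 − 0.6084) = 1/√0.3916 = 1/0.62578 = 1.598.
Total energy: E = γmc² = 1.598 × 1875.6 MeV = 3000 MeV.

3000 MeV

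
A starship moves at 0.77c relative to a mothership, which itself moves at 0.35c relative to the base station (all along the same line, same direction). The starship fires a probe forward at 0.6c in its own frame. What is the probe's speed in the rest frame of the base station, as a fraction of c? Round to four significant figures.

0.9692c

First combine the probe and starship (S''→S'): u₁ = (0.6 + 0.77)/(1 + 0.6×0.77) = 1.37/1.462 = 0.93707.
Then combine with the mothership (S'→S): u = (0.93707 + 0.35)/(1 + 0.93707×0.35) = 1.28707/1.3279745 = 0.9692.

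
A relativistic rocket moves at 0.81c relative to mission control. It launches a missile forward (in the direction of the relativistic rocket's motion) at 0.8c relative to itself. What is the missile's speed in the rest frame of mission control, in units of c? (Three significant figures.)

Relativistic velocity addition: u = (u' + v)/(1 + u'v/c²), with u' = 0.8c and v = 0.81c.
Numerator: 0.8 + 0.81 = 1.61. Denominator: 1 + (0.8)(0.81) = 1.648.
u = 1.61/1.648 = 0.97694, so the speed is 0.977c.

0.977c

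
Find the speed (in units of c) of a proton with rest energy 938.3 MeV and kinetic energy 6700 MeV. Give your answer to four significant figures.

γ = 1 + K/(mc²) = 1 + 6700/938.3 = 8.1406.
β = √(1 − 1/γ²) = √(1 − 0.0150899) = √0.9849101 = 0.9924.

0.9924c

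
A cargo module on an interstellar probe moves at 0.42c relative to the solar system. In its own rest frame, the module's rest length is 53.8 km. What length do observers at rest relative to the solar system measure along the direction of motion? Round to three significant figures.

Lorentz factor: γ = (1 − 0.1764)^(−1/2) = 1.1019.
Along the direction of motion the measured length is L₀/γ = 53.8/1.1019 = 48.8 km.

48.8 km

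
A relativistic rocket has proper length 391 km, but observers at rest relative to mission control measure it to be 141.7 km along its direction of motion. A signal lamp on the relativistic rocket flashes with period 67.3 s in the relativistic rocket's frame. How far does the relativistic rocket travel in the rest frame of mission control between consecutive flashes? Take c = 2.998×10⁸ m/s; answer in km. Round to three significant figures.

γ = L₀/L = 391/141.7 = 2.75935.
β = √(1 − 1/γ²) = 0.93202. Lab-frame period = γτ = 2.75935×67.3 s = 185.7 s. Distance = βc × γτ = 0.93202 × 2.998×10⁸ m/s × 185.7 s = 5.1888×10^10 m = 5.19×10^7 km.

5.19×10^7 km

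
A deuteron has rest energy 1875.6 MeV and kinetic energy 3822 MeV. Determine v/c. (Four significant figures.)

K = (γ−1)mc², so γ = 1 + 3822/1875.6 = 3.0377.
Then v/c = √(1 − γ⁻²) = √(1 − 0.10837) = √0.89163 = 0.9443.

0.9443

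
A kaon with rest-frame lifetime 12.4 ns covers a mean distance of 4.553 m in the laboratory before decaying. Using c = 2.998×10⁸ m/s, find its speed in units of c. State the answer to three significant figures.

0.775c

Lab distance = (lab lifetime)·v = γτ·βc, so βγ = d/(cτ) = 4.553/(2.998×10⁸ × 1.240×10^-8) = 1.2247.
With βγ = 1.2247: γ² = 1 + (βγ)² = 2.49989, and β = (βγ)/γ = 1.2247/1.5811 = 0.775.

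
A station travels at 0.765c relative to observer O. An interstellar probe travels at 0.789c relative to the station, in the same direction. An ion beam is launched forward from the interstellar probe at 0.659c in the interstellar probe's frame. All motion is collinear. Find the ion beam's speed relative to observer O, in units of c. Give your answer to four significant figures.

First combine the ion beam and interstellar probe (S''→S'): u₁ = (0.659 + 0.789)/(1 + 0.659×0.789) = 1.448/1.519951 = 0.95266.
Then combine with the station (S'→S): u = (0.95266 + 0.765)/(1 + 0.95266×0.765) = 1.71766/1.7287849 = 0.99356.

0.9936c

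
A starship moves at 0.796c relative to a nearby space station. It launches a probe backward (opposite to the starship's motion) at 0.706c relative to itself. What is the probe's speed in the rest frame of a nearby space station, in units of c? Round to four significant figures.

0.2055c

Relativistic velocity addition: u = (u' + v)/(1 + u'v/c²), with u' = −0.706c and v = 0.796c.
Numerator: −0.706 + 0.796 = 0.09. Denominator: 1 + (−0.706)(0.796) = 0.438024.
u = 0.09/0.438024 = 0.20547, so the speed is 0.2055c.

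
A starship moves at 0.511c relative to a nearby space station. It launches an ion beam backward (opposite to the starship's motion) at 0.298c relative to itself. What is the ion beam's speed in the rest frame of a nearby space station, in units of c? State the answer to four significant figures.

0.2513c

In units of c, u = (u' + v)/(1 + u'v) with u' = −0.298 and v = 0.511.
Numerator: −0.298 + 0.511 = 0.213. Denominator: 1 + (−0.298)(0.511) = 0.847722.
u = 0.213/0.847722 = 0.25126, so the speed is 0.2513c.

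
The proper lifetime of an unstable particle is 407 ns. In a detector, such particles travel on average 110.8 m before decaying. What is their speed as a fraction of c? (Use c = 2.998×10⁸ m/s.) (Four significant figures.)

Let x = d/(cτ) = 110.8 m / (2.998×10⁸ m/s × 4.070×10^-7 s) = 0.90806. Since d = βγcτ, x = βγ = β/√(1−β²).
Solving: β² = x²/(1+x²) = 0.824573/1.824573 = 0.451927, so β = 0.6723.

0.6723c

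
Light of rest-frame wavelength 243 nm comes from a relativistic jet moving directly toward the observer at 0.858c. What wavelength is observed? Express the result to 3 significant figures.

Relativistic Doppler for wavelength: λ_obs = λ_src · √((1−β)/(1+β)).
With β = 0.858: factor = √(0.142/1.858) = 0.27645.
λ_obs = 243 × 0.27645 = 67.2 nm.

67.2 nm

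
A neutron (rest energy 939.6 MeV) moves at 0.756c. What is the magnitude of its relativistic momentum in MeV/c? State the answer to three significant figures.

1090 MeV/c

Lorentz factor: γ = (1 − 0.571536)^(−1/2) = 1.5277.
Momentum: p = γβ·mc = 1.5277 × 0.756 × 939.6 MeV/c = 1090 MeV/c.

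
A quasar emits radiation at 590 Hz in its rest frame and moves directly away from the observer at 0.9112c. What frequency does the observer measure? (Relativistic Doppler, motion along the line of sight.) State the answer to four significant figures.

Relativistic Doppler (source moving away): f_obs = f_src · √((1−β)/(1+β)).
With β = 0.9112: factor = √(0.0888/1.9112) = 0.21555.
f_obs = 590 × 0.21555 = 127.2 Hz.

127.2 Hz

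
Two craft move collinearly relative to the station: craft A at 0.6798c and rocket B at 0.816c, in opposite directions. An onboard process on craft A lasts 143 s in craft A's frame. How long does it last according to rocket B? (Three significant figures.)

524 s

Speed of craft A in rocket B's frame: u = (v_A + v_B)/(1 + v_A v_B/c²) = (0.6798 + 0.816)/(1 + 0.6798×0.816) = 1.4958/1.5547168 = 0.9621; |u| = 0.9621c.
At |u| = 0.9621c, γ = (1 − 0.925636)^(−1/2) = 3.6671.
The clock on craft A records proper time, so rocket B measures Δt = γΔτ = 3.6671 × 143 = 524 s.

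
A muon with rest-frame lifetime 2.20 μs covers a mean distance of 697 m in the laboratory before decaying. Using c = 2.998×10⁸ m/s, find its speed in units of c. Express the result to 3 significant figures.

0.726c

Let x = d/(cτ) = 697.0 m / (2.998×10⁸ m/s × 2.200×10^-6 s) = 1.0568. Since d = βγcτ, x = βγ = β/√(1−β²).
Solving: β² = x²/(1+x²) = 1.11683/2.11683 = 0.527596, so β = 0.726.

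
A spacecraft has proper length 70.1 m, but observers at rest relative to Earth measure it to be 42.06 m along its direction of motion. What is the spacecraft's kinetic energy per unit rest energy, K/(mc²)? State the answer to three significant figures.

γ = L₀/L = 70.1/42.06 = 1.66667.
Since K = (γ−1)mc², K/(mc²) = 1.66667 − 1 = 0.667.

0.667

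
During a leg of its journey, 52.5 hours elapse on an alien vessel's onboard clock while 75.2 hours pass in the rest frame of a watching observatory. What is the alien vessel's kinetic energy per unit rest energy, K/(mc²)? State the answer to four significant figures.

0.4324

γ = Δt/Δτ = 75.2/52.5 = 1.43238.
K/(mc²) = γ − 1 = 1.43238 − 1 = 0.4324.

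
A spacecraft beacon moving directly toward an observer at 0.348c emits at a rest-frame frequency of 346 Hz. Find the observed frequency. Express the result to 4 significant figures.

497.5 Hz

Relativistic Doppler (source moving toward): f_obs = f_src · √((1+β)/(1−β)).
With β = 0.348: factor = √(1.348/0.652) = 1.4379.
f_obs = 346 × 1.4379 = 497.5 Hz.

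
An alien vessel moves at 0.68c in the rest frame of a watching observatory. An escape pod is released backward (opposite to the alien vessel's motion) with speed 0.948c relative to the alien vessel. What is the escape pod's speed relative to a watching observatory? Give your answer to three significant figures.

0.754c

In units of c, u = (u' + v)/(1 + u'v) with u' = −0.948 and v = 0.68.
Numerator: −0.948 + 0.68 = −0.268. Denominator: 1 + (−0.948)(0.68) = 0.35536.
u = −0.268/0.35536 = −0.75416, so the speed is 0.754c.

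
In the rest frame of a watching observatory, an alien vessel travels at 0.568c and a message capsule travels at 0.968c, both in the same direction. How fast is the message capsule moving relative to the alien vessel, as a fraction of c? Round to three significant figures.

Transform to the alien vessel's frame: u' = (u − v)/(1 − uv/c²).
u' = (0.968 − 0.568)/(1 − 0.968×0.568) = 0.4/0.450176 = 0.88854.
Speed in the alien vessel's frame: 0.889c (in the same direction).

0.889c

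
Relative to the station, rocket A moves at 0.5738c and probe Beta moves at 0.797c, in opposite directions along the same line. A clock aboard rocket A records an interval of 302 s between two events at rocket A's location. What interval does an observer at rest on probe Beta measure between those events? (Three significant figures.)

890 s

The velocity of rocket A relative to probe Beta is (0.5738 + 0.797)c / (1 + 0.5738×0.797) = 0.94063c; relative speed 0.94063c.
At |u| = 0.94063c, γ = (1 − 0.884785)^(−1/2) = 2.9461.
Rocket A's interval is proper; time dilation gives Δt_B = γΔτ = 2.9461 × 302 s = 890 s.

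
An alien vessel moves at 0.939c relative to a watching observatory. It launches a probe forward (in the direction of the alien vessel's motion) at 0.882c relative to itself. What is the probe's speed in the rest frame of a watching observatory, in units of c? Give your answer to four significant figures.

Relativistic velocity addition: u = (u' + v)/(1 + u'v/c²), with u' = 0.882c and v = 0.939c.
Numerator: 0.882 + 0.939 = 1.821. Denominator: 1 + (0.882)(0.939) = 1.828198.
u = 1.821/1.828198 = 0.99606, so the speed is 0.9961c.

0.9961c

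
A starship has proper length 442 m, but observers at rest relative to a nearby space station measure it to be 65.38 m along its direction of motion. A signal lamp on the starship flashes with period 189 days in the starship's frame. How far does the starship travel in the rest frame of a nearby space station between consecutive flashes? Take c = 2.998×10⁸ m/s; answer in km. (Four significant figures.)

3.273×10^13 km

From L = L₀/γ: γ = 442/65.38 = 6.76048.
β = √(1 − 1/γ²) = 0.989. Lab-frame period = γτ = 6.76048×189 days = 1277.7 days. Distance = βc × γτ = 0.989 × 2.998×10⁸ m/s × 110393280 s = 3.2732×10^16 m = 3.273×10^13 km.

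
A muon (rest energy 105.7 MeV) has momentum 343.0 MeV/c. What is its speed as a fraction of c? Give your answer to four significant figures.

0.9557c

βγ = pc/(mc²) = 343.0/105.7 = 3.245.
Since γ² = 1 + (βγ)² = 11.53, γ = √11.53 = 3.39559, and β = (βγ)/γ = 3.245/3.39559 = 0.9557.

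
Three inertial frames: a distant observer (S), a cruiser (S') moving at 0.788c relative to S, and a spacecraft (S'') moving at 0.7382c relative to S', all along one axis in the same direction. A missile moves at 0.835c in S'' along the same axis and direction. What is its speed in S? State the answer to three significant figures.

0.997c

Compose velocities in two stages. Stage 1 (into S'): u₁ = (0.835+0.7382)/(1+0.835×0.7382) = 0.97328.
Stage 2 (into S): u = (0.97328+0.788)/(1+0.97328×0.788) = 0.99679, so the speed is 0.997c.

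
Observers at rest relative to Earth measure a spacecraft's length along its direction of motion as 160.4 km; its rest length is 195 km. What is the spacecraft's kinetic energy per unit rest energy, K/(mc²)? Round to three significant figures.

γ = L₀/L = 195/160.4 = 1.21571.
K/(mc²) = γ − 1 = 1.21571 − 1 = 0.216.

0.216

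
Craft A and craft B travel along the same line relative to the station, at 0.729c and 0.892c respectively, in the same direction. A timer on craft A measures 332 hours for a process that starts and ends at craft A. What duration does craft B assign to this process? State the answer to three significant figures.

Speed of craft A in craft B's frame: u = (v_A − v_B)/(1 − v_A v_B/c²) = (0.729 − 0.892)/(1 − 0.729×0.892) = −0.163/0.349732 = −0.46607; |u| = 0.46607c.
At |u| = 0.46607c, γ = (1 − 0.217221)^(−1/2) = 1.1303.
The clock on craft A records proper time, so craft B measures Δt = γΔτ = 1.1303 × 332 = 375 hours.

375 hours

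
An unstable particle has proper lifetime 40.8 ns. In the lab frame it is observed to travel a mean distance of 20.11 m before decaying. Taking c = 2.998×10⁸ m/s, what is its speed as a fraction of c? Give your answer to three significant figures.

0.854c

d = βγcτ ⇒ βγ = d/(cτ) = 20.11 m / (12.23184 m) = 1.6441.
β = (βγ)/√(1+(βγ)²) = 1.6441/√3.70306 = 0.854.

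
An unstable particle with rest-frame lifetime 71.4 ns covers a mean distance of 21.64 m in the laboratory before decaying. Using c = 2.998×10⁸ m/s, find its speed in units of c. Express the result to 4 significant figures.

Let x = d/(cτ) = 21.64 m / (2.998×10⁸ m/s × 7.140×10^-8 s) = 1.0109. Since d = βγcτ, x = βγ = β/√(1−β²).
Solving: β² = x²/(1+x²) = 1.02192/2.02192 = 0.505421, so β = 0.7109.

0.7109c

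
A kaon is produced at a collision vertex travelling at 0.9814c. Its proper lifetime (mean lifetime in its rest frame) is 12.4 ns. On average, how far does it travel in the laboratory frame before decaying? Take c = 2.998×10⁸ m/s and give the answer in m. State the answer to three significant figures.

γ = 1/√(1 − β²) = 1/√(1 − 0.96314596) = 1/√0.03685404 = 1/0.191974 = 5.209.
Lab-frame lifetime: Δt = γτ = 5.209 × 12.4 ns = 64.592 ns.
Distance: d = vΔt = 0.9814 × 2.998×10⁸ m/s × 6.4592×10^-8 s = 19.0 m.

19.0 m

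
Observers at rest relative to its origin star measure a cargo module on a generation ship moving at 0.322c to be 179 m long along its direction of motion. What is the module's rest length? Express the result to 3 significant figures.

With β = 0.322, γ = 1/√(1 − 0.322²) = 1/√0.896316 = 1.0563.
Proper length: L₀ = γ·L = 1.0563 × 179 = 189 m.

189 m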